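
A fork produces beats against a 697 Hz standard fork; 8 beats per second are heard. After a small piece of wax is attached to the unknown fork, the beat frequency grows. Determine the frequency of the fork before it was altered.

689 Hz

|f − 697| = 8, so the fork was at either 689 Hz or 705 Hz.
Loading a fork with wax lowers its frequency; the adjustment lowers the fork's frequency.
The beat rate rose, so the adjustment moved the fork further from 697 Hz — it was already below the reference.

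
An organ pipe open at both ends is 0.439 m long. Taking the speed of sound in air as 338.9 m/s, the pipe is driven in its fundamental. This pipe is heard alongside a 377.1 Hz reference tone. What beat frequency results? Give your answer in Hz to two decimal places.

8.89 Hz

Open pipe: f_n = n·v/(2L) = 1·338.9/(2·0.439) = 385.9909 Hz.
f_beat = |385.9909 − 377.1| = 8.89 Hz.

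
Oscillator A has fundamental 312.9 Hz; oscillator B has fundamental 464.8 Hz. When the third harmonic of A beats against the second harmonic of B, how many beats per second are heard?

Third harmonic of the first: 3·312.9 = 938.7 Hz.
Second harmonic of the second: 2·464.8 = 929.6 Hz.
f_beat = |938.7 − 929.6| = 9.1 Hz.

9.1 Hz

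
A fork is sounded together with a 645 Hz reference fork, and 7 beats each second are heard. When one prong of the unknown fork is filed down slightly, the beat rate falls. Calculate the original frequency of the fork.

638 Hz

|f − 645| = 7, so the fork was at either 638 Hz or 652 Hz.
Filing a prong removes mass and raises the fork's frequency; the adjustment raises the fork's frequency.
The beat rate fell, so the adjustment moved the fork toward 645 Hz — it must have started below the reference.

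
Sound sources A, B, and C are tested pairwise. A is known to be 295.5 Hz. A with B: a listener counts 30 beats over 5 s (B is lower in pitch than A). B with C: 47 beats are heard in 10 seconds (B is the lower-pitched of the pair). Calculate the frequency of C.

294.2 Hz

A–B: Beat frequency = 30/5 = 6 Hz.
B is below A, so f_B = 295.5 − 6 = 289.5 Hz.
B–C: Beat frequency = 47/10 = 4.7 Hz.
C is above B, so f_C = 289.5 + 4.7 = 294.2 Hz.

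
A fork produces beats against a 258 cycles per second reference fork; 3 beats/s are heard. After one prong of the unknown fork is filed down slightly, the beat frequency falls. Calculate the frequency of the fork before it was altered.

|f − 258| = 3, so the fork was at either 255 Hz or 261 Hz.
Filing a prong removes mass and raises the fork's frequency; the adjustment raises the fork's frequency.
The beat rate fell, so the adjustment moved the fork toward 258 Hz — it must have started below the reference.

255 Hz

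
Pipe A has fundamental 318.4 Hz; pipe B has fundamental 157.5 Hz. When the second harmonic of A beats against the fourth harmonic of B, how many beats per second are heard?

6.8 Hz

Second harmonic of the first: 2·318.4 = 636.8 Hz.
Fourth harmonic of the second: 4·157.5 = 630.0 Hz.
f_beat = |636.8 − 630.0| = 6.8 Hz.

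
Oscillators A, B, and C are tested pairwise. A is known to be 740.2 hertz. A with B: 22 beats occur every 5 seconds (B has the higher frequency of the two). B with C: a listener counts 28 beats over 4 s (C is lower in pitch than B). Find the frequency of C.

737.6 Hz

A–B: Beat frequency = 22/5 = 4.4 Hz.
B is above A, so f_B = 740.2 + 4.4 = 744.6 Hz.
B–C: Beat frequency = 28/4 = 7 Hz.
C is below B, so f_C = 744.6 − 7 = 737.6 Hz.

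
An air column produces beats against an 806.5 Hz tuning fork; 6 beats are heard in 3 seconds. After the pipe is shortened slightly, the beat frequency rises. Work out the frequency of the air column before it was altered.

Beat frequency = 6/3 = 2 Hz.
|f − 806.5| = 2, so the air column was at either 804.5 Hz or 808.5 Hz.
A shorter pipe has a higher fundamental; the adjustment raises the air column's frequency.
The beat rate rose, so the adjustment moved the air column further from 806.5 Hz — it was already above the reference.

808.5 Hz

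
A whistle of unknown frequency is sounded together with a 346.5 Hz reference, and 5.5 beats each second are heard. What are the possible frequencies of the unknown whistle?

|f − 346.5| = 5.5, so f = 346.5 ± 5.5.

341 Hz or 352 Hz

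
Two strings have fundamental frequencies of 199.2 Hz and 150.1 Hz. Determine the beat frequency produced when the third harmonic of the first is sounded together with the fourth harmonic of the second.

2.8 Hz

Third harmonic of the first: 3·199.2 = 597.6 Hz.
Fourth harmonic of the second: 4·150.1 = 600.4 Hz.
f_beat = |597.6 − 600.4| = 2.8 Hz.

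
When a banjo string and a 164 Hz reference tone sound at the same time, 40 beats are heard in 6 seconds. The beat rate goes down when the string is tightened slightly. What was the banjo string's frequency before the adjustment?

Beat frequency = 40/6 = 6.6667 Hz.
|f − 164| = 6.6667, so the banjo string was at either 157.3333 Hz or 170.6667 Hz.
Increasing tension raises a string's frequency; the adjustment raises the banjo string's frequency.
The beat rate fell, so the adjustment moved the banjo string toward 164 Hz — it must have started below the reference.

157.3333 Hz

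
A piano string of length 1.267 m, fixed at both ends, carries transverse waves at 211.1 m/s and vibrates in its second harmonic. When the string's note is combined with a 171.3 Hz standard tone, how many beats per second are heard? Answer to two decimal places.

4.69 Hz

For a string fixed at both ends, f_n = n·v/(2L) = 2·211.1/(2·1.267) = 166.6140 Hz.
f_beat = |166.6140 − 171.3| = 4.69 Hz.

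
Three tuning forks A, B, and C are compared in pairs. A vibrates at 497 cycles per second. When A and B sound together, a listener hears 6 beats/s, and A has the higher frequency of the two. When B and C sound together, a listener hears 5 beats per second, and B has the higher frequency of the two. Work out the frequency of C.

486 Hz

B is below A, so f_B = 497 − 6 = 491 Hz.
C is below B, so f_C = 491 − 5 = 486 Hz.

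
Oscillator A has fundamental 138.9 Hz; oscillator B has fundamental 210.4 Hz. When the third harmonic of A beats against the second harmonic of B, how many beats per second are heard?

Third harmonic of the first: 3·138.9 = 416.7 Hz.
Second harmonic of the second: 2·210.4 = 420.8 Hz.
f_beat = |416.7 − 420.8| = 4.1 Hz.

4.1 Hz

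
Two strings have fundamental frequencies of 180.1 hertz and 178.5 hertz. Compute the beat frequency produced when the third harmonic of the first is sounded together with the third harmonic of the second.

Third harmonic of the first: 3·180.1 = 540.3 Hz.
Third harmonic of the second: 3·178.5 = 535.5 Hz.
f_beat = |540.3 − 535.5| = 4.8 Hz.

4.8 Hz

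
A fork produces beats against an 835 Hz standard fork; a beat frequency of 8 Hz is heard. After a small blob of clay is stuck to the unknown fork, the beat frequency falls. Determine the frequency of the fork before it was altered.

|f − 835| = 8, so the fork was at either 827 Hz or 843 Hz.
Adding mass to a fork lowers its frequency; the adjustment lowers the fork's frequency.
The beat rate fell, so the adjustment moved the fork toward 835 Hz — it must have started above the reference.

843 Hz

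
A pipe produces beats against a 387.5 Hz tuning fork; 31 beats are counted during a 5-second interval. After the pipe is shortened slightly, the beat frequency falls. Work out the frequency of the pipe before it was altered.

Beat frequency = 31/5 = 6.2 Hz.
|f − 387.5| = 6.2, so the pipe was at either 381.3 Hz or 393.7 Hz.
A shorter pipe has a higher fundamental; the adjustment raises the pipe's frequency.
The beat rate fell, so the adjustment moved the pipe toward 387.5 Hz — it must have started below the reference.

381.3 Hz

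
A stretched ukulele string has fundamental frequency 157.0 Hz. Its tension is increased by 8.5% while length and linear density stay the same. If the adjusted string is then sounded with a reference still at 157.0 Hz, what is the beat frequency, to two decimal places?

For a string, f ∝ √T, so the new frequency is 157.0·√1.085 = 163.5364 Hz.
f_beat = |163.5364 − 157.0| = 6.54 Hz.

6.54 Hz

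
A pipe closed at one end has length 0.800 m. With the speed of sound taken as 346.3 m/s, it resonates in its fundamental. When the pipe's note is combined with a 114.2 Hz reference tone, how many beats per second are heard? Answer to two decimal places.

5.98 Hz

Closed pipe (odd harmonics): f_n = n·v/(4L) = 1·346.3/(4·0.800) = 108.2188 Hz.
f_beat = |108.2188 − 114.2| = 5.98 Hz.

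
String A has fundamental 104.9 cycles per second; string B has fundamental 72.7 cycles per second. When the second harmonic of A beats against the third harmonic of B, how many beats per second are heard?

8.3 Hz

Second harmonic of the first: 2·104.9 = 209.8 Hz.
Third harmonic of the second: 3·72.7 = 218.1 Hz.
f_beat = |209.8 − 218.1| = 8.3 Hz.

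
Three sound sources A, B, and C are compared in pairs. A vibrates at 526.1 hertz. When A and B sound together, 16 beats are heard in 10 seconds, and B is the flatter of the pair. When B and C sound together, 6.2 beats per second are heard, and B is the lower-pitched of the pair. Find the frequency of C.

A–B: Beat frequency = 16/10 = 1.6 Hz.
B is below A, so f_B = 526.1 − 1.6 = 524.5 Hz.
C is above B, so f_C = 524.5 + 6.2 = 530.7 Hz.

530.7 Hz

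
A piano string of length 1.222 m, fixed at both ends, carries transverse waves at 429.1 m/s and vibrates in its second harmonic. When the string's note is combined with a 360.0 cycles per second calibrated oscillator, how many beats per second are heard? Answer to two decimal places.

For a string fixed at both ends, f_n = n·v/(2L) = 2·429.1/(2·1.222) = 351.1457 Hz.
f_beat = |351.1457 − 360.0| = 8.85 Hz.

8.85 Hz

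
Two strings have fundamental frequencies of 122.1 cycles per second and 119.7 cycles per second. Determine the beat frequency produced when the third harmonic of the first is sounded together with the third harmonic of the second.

7.2 Hz

Third harmonic of the first: 3·122.1 = 366.3 Hz.
Third harmonic of the second: 3·119.7 = 359.1 Hz.
f_beat = |366.3 − 359.1| = 7.2 Hz.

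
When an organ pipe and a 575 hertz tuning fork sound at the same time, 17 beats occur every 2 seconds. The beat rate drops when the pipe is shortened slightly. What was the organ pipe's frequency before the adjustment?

Beat frequency = 17/2 = 8.5 Hz.
|f − 575| = 8.5, so the organ pipe was at either 566.5 Hz or 583.5 Hz.
A shorter pipe has a higher fundamental; the adjustment raises the organ pipe's frequency.
The beat rate fell, so the adjustment moved the organ pipe toward 575 Hz — it must have started below the reference.

566.5 Hz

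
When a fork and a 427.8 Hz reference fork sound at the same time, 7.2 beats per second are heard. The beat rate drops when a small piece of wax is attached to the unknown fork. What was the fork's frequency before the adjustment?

435 Hz

|f − 427.8| = 7.2, so the fork was at either 420.6 Hz or 435 Hz.
Loading a fork with wax lowers its frequency; the adjustment lowers the fork's frequency.
The beat rate fell, so the adjustment moved the fork toward 427.8 Hz — it must have started above the reference.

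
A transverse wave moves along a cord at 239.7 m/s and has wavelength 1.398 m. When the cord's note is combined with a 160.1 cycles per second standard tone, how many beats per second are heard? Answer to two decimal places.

Source frequency f = v/λ = 239.7/1.398 = 171.4592 Hz.
f_beat = |171.4592 − 160.1| = 11.36 Hz.

11.36 Hz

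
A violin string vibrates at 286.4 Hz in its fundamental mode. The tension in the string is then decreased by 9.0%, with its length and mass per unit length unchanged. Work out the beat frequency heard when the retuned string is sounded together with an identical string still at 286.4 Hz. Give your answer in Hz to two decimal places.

For a string, f ∝ √T, so the new frequency is 286.4·√0.910 = 273.2082 Hz.
f_beat = |273.2082 − 286.4| = 13.19 Hz.

13.19 Hz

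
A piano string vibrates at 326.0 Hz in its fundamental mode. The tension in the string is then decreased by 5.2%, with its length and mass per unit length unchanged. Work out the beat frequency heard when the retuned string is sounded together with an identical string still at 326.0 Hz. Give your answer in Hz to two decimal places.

8.59 Hz

For a string, f ∝ √T, so the new frequency is 326.0·√0.948 = 317.4109 Hz.
f_beat = |317.4109 − 326.0| = 8.59 Hz.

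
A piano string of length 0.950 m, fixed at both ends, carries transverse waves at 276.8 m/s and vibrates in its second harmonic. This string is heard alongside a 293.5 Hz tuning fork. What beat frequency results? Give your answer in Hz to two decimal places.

For a string fixed at both ends, f_n = n·v/(2L) = 2·276.8/(2·0.950) = 291.3684 Hz.
f_beat = |291.3684 − 293.5| = 2.13 Hz.

2.13 Hz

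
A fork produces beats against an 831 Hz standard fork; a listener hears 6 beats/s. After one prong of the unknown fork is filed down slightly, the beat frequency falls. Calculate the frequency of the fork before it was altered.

825 Hz

|f − 831| = 6, so the fork was at either 825 Hz or 837 Hz.
Filing a prong removes mass and raises the fork's frequency; the adjustment raises the fork's frequency.
The beat rate fell, so the adjustment moved the fork toward 831 Hz — it must have started below the reference.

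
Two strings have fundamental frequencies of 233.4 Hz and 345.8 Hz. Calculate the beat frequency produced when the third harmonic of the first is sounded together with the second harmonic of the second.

8.6 Hz

Third harmonic of the first: 3·233.4 = 700.2 Hz.
Second harmonic of the second: 2·345.8 = 691.6 Hz.
f_beat = |700.2 − 691.6| = 8.6 Hz.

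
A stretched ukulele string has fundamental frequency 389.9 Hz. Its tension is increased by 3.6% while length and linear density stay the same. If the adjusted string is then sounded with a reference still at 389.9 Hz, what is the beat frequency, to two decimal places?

For a string, f ∝ √T, so the new frequency is 389.9·√1.036 = 396.8561 Hz.
f_beat = |396.8561 − 389.9| = 6.96 Hz.

6.96 Hz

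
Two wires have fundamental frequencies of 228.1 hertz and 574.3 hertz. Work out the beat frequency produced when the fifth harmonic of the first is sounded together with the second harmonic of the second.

8.1 Hz

Fifth harmonic of the first: 5·228.1 = 1140.5 Hz.
Second harmonic of the second: 2·574.3 = 1148.6 Hz.
f_beat = |1140.5 − 1148.6| = 8.1 Hz.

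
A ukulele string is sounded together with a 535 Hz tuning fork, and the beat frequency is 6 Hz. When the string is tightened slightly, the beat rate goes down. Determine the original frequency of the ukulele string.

529 Hz

|f − 535| = 6, so the ukulele string was at either 529 Hz or 541 Hz.
Increasing tension raises a string's frequency; the adjustment raises the ukulele string's frequency.
The beat rate fell, so the adjustment moved the ukulele string toward 535 Hz — it must have started below the reference.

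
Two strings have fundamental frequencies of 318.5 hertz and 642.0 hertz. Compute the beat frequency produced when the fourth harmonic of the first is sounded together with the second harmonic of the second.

Fourth harmonic of the first: 4·318.5 = 1274.0 Hz.
Second harmonic of the second: 2·642.0 = 1284.0 Hz.
f_beat = |1274.0 − 1284.0| = 10.0 Hz.

10.0 Hz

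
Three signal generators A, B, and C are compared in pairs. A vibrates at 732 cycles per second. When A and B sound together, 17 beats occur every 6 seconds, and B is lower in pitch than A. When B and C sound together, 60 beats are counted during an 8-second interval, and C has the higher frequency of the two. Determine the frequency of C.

736.6667 Hz

A–B: Beat frequency = 17/6 = 2.8333 Hz.
B is below A, so f_B = 732 − 2.8333 = 729.1667 Hz.
B–C: Beat frequency = 60/8 = 7.5 Hz.
C is above B, so f_C = 729.1667 + 7.5 = 736.6667 Hz.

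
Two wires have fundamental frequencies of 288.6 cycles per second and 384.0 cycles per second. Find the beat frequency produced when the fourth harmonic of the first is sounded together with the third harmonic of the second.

Fourth harmonic of the first: 4·288.6 = 1154.4 Hz.
Third harmonic of the second: 3·384.0 = 1152.0 Hz.
f_beat = |1154.4 − 1152.0| = 2.4 Hz.

2.4 Hz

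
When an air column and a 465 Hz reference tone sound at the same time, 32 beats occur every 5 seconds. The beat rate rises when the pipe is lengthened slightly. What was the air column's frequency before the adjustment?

Beat frequency = 32/5 = 6.4 Hz.
|f − 465| = 6.4, so the air column was at either 458.6 Hz or 471.4 Hz.
A longer pipe has a lower fundamental; the adjustment lowers the air column's frequency.
The beat rate rose, so the adjustment moved the air column further from 465 Hz — it was already below the reference.

458.6 Hz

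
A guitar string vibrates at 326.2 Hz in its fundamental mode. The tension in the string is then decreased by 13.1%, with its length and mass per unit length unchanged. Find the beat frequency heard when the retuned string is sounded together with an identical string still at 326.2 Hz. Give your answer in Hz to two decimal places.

22.12 Hz

For a string, f ∝ √T, so the new frequency is 326.2·√0.869 = 304.0842 Hz.
f_beat = |304.0842 − 326.2| = 22.12 Hz.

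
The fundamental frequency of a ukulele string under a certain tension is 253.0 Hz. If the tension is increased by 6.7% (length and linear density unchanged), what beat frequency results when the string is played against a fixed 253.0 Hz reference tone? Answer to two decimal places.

For a string, f ∝ √T, so the new frequency is 253.0·√1.067 = 261.3381 Hz.
f_beat = |261.3381 − 253.0| = 8.34 Hz.

8.34 Hz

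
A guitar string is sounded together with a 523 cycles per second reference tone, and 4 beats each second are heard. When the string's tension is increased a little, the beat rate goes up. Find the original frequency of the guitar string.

|f − 523| = 4, so the guitar string was at either 519 Hz or 527 Hz.
Higher tension means higher frequency; the adjustment raises the guitar string's frequency.
The beat rate rose, so the adjustment moved the guitar string further from 523 Hz — it was already above the reference.

527 Hz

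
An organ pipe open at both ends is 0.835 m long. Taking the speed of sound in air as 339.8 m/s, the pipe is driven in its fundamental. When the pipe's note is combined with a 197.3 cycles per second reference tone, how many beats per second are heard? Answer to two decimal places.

Open pipe: f_n = n·v/(2L) = 1·339.8/(2·0.835) = 203.4731 Hz.
f_beat = |203.4731 − 197.3| = 6.17 Hz.

6.17 Hz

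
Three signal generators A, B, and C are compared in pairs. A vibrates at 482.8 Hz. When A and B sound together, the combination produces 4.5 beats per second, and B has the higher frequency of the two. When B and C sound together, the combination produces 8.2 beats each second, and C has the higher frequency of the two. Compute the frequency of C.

495.5 Hz

B is above A, so f_B = 482.8 + 4.5 = 487.3 Hz.
C is above B, so f_C = 487.3 + 8.2 = 495.5 Hz.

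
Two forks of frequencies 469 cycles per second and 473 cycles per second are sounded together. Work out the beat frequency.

Beats arise from superposition of two nearby frequencies; the beat rate is |f₁ − f₂|.
|469 − 473| = 4 Hz.

4 Hz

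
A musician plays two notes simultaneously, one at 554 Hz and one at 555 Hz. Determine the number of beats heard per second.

f_beat = |f₁ − f₂|.
|554 − 555| = 1 Hz.

1 Hz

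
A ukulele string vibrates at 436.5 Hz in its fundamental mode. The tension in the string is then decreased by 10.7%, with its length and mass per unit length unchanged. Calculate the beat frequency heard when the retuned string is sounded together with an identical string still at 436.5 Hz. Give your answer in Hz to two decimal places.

For a string, f ∝ √T, so the new frequency is 436.5·√0.893 = 412.4867 Hz.
f_beat = |412.4867 − 436.5| = 24.01 Hz.

24.01 Hz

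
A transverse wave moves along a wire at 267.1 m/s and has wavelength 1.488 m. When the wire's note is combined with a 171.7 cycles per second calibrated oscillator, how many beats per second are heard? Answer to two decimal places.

7.80 Hz

Source frequency f = v/λ = 267.1/1.488 = 179.5027 Hz.
f_beat = |179.5027 − 171.7| = 7.80 Hz.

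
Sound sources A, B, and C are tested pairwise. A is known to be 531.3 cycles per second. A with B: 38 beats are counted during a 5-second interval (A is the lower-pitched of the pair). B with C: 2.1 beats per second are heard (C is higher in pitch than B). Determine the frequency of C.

541 Hz

A–B: Beat frequency = 38/5 = 7.6 Hz.
B is above A, so f_B = 531.3 + 7.6 = 538.9 Hz.
C is above B, so f_C = 538.9 + 2.1 = 541 Hz.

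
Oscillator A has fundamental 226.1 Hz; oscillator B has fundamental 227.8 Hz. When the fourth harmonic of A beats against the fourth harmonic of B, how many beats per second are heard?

6.8 Hz

Fourth harmonic of the first: 4·226.1 = 904.4 Hz.
Fourth harmonic of the second: 4·227.8 = 911.2 Hz.
f_beat = |904.4 − 911.2| = 6.8 Hz.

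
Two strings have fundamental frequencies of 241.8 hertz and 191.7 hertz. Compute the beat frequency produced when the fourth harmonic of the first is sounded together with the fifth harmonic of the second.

8.7 Hz

Fourth harmonic of the first: 4·241.8 = 967.2 Hz.
Fifth harmonic of the second: 5·191.7 = 958.5 Hz.
f_beat = |967.2 − 958.5| = 8.7 Hz.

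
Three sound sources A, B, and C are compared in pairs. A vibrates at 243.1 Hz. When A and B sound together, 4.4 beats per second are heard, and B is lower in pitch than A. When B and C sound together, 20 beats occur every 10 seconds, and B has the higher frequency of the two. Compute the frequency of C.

B is below A, so f_B = 243.1 − 4.4 = 238.7 Hz.
B–C: Beat frequency = 20/10 = 2 Hz.
C is below B, so f_C = 238.7 − 2 = 236.7 Hz.

236.7 Hz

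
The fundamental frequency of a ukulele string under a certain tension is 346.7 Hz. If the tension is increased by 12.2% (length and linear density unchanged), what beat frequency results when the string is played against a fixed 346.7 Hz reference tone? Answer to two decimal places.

20.54 Hz

For a string, f ∝ √T, so the new frequency is 346.7·√1.122 = 367.2402 Hz.
f_beat = |367.2402 − 346.7| = 20.54 Hz.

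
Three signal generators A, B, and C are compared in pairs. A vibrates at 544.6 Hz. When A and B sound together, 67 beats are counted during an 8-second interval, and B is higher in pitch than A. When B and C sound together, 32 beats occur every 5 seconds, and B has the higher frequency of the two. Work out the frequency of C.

A–B: Beat frequency = 67/8 = 8.375 Hz.
B is above A, so f_B = 544.6 + 8.375 = 552.975 Hz.
B–C: Beat frequency = 32/5 = 6.4 Hz.
C is below B, so f_C = 552.975 − 6.4 = 546.575 Hz.

546.575 Hz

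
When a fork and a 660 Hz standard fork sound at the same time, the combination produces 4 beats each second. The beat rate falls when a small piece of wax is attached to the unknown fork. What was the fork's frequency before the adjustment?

|f − 660| = 4, so the fork was at either 656 Hz or 664 Hz.
Loading a fork with wax lowers its frequency; the adjustment lowers the fork's frequency.
The beat rate fell, so the adjustment moved the fork toward 660 Hz — it must have started above the reference.

664 Hz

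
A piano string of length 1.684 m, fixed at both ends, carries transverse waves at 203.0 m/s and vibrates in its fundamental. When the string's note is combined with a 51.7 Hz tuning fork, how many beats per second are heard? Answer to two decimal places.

8.57 Hz

For a string fixed at both ends, f_n = n·v/(2L) = 1·203.0/(2·1.684) = 60.2732 Hz.
f_beat = |60.2732 − 51.7| = 8.57 Hz.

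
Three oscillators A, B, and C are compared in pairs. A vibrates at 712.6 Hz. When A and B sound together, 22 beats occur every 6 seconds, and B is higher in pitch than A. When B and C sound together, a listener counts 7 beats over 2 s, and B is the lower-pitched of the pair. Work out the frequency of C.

719.7667 Hz

A–B: Beat frequency = 22/6 = 3.6667 Hz.
B is above A, so f_B = 712.6 + 3.6667 = 716.2667 Hz.
B–C: Beat frequency = 7/2 = 3.5 Hz.
C is above B, so f_C = 716.2667 + 3.5 = 719.7667 Hz.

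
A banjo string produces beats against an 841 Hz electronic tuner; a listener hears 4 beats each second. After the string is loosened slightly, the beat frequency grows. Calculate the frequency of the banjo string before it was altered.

|f − 841| = 4, so the banjo string was at either 837 Hz or 845 Hz.
Reducing tension lowers a string's frequency; the adjustment lowers the banjo string's frequency.
The beat rate rose, so the adjustment moved the banjo string further from 841 Hz — it was already below the reference.

837 Hz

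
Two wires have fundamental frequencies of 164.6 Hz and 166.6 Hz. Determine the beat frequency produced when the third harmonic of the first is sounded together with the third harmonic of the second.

6.0 Hz

Third harmonic of the first: 3·164.6 = 493.8 Hz.
Third harmonic of the second: 3·166.6 = 499.8 Hz.
f_beat = |493.8 − 499.8| = 6.0 Hz.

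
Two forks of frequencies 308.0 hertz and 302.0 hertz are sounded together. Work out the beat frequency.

The beat frequency equals the magnitude of the frequency difference.
|308.0 − 302.0| = 6 Hz.

6 Hz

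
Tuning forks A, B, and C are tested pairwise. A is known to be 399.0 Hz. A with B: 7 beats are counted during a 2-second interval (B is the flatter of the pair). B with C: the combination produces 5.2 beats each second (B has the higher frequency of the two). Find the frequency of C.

A–B: Beat frequency = 7/2 = 3.5 Hz.
B is below A, so f_B = 399.0 − 3.5 = 395.5 Hz.
C is below B, so f_C = 395.5 − 5.2 = 390.3 Hz.

390.3 Hz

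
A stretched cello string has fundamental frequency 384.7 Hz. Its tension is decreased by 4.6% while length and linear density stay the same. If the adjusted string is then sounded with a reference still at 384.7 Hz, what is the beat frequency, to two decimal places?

8.95 Hz

For a string, f ∝ √T, so the new frequency is 384.7·√0.954 = 375.7477 Hz.
f_beat = |375.7477 − 384.7| = 8.95 Hz.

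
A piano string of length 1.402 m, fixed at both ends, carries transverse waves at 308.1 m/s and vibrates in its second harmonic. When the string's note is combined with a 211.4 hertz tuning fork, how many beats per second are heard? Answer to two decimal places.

8.36 Hz

For a string fixed at both ends, f_n = n·v/(2L) = 2·308.1/(2·1.402) = 219.7575 Hz.
f_beat = |219.7575 − 211.4| = 8.36 Hz.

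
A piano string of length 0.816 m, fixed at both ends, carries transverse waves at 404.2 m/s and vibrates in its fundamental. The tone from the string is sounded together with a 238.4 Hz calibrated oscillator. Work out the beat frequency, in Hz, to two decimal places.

For a string fixed at both ends, f_n = n·v/(2L) = 1·404.2/(2·0.816) = 247.6716 Hz.
f_beat = |247.6716 − 238.4| = 9.27 Hz.

9.27 Hz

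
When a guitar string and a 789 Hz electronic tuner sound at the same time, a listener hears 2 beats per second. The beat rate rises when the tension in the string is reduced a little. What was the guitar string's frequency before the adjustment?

|f − 789| = 2, so the guitar string was at either 787 Hz or 791 Hz.
Lower tension means lower frequency; the adjustment lowers the guitar string's frequency.
The beat rate rose, so the adjustment moved the guitar string further from 789 Hz — it was already below the reference.

787 Hz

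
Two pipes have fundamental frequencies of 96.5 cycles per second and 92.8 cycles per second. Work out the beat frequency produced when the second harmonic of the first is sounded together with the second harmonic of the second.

7.4 Hz

Second harmonic of the first: 2·96.5 = 193.0 Hz.
Second harmonic of the second: 2·92.8 = 185.6 Hz.
f_beat = |193.0 − 185.6| = 7.4 Hz.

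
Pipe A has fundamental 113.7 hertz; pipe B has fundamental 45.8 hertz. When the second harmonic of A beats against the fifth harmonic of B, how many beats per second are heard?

Second harmonic of the first: 2·113.7 = 227.4 Hz.
Fifth harmonic of the second: 5·45.8 = 229.0 Hz.
f_beat = |227.4 − 229.0| = 1.6 Hz.

1.6 Hz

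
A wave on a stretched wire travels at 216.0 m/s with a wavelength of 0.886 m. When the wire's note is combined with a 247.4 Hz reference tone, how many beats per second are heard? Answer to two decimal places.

Source frequency f = v/λ = 216.0/0.886 = 243.7923 Hz.
f_beat = |243.7923 − 247.4| = 3.61 Hz.

3.61 Hz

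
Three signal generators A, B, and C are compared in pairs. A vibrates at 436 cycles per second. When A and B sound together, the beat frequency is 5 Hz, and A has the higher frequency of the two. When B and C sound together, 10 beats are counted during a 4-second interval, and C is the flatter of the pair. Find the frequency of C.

B is below A, so f_B = 436 − 5 = 431 Hz.
B–C: Beat frequency = 10/4 = 2.5 Hz.
C is below B, so f_C = 431 − 2.5 = 428.5 Hz.

428.5 Hz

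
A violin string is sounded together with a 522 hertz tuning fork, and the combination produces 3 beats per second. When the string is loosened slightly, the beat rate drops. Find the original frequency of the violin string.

|f − 522| = 3, so the violin string was at either 519 Hz or 525 Hz.
Reducing tension lowers a string's frequency; the adjustment lowers the violin string's frequency.
The beat rate fell, so the adjustment moved the violin string toward 522 Hz — it must have started above the reference.

525 Hz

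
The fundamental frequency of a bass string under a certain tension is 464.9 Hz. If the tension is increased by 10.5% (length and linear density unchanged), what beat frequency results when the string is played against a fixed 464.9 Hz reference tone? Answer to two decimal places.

23.80 Hz

For a string, f ∝ √T, so the new frequency is 464.9·√1.105 = 488.6981 Hz.
f_beat = |488.6981 − 464.9| = 23.80 Hz.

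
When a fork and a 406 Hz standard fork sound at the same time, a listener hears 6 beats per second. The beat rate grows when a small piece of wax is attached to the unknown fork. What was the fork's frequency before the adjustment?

400 Hz

|f − 406| = 6, so the fork was at either 400 Hz or 412 Hz.
Loading a fork with wax lowers its frequency; the adjustment lowers the fork's frequency.
The beat rate rose, so the adjustment moved the fork further from 406 Hz — it was already below the reference.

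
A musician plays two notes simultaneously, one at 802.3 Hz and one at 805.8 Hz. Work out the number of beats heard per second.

3.5 Hz

The beat frequency equals the magnitude of the frequency difference.
|802.3 − 805.8| = 3.5 Hz.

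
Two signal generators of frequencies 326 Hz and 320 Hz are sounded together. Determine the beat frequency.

The beat frequency equals the magnitude of the frequency difference.
|326 − 320| = 6 Hz.

6 Hz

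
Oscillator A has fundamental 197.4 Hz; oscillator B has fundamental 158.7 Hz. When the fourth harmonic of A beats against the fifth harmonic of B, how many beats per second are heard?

3.9 Hz

Fourth harmonic of the first: 4·197.4 = 789.6 Hz.
Fifth harmonic of the second: 5·158.7 = 793.5 Hz.
f_beat = |789.6 − 793.5| = 3.9 Hz.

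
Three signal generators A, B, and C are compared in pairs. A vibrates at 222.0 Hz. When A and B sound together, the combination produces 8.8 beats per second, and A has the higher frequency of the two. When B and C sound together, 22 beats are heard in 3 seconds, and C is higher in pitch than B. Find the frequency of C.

220.5333 Hz

B is below A, so f_B = 222.0 − 8.8 = 213.2 Hz.
B–C: Beat frequency = 22/3 = 7.3333 Hz.
C is above B, so f_C = 213.2 + 7.3333 = 220.5333 Hz.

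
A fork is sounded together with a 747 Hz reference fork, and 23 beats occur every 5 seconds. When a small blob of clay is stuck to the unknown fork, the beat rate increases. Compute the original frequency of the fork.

742.4 Hz

Beat frequency = 23/5 = 4.6 Hz.
|f − 747| = 4.6, so the fork was at either 742.4 Hz or 751.6 Hz.
Adding mass to a fork lowers its frequency; the adjustment lowers the fork's frequency.
The beat rate rose, so the adjustment moved the fork further from 747 Hz — it was already below the reference.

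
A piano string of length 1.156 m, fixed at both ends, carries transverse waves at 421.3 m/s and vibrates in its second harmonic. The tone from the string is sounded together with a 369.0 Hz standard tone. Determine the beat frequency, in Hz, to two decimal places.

For a string fixed at both ends, f_n = n·v/(2L) = 2·421.3/(2·1.156) = 364.4464 Hz.
f_beat = |364.4464 − 369.0| = 4.55 Hz.

4.55 Hz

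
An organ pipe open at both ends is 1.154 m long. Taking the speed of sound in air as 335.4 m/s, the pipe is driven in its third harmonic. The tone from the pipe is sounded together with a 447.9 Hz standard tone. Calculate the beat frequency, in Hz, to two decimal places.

Open pipe: f_n = n·v/(2L) = 3·335.4/(2·1.154) = 435.9619 Hz.
f_beat = |435.9619 − 447.9| = 11.94 Hz.

11.94 Hz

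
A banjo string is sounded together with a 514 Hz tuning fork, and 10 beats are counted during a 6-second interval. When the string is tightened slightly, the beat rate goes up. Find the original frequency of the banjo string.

515.6667 Hz

Beat frequency = 10/6 = 1.6667 Hz.
|f − 514| = 1.6667, so the banjo string was at either 512.3333 Hz or 515.6667 Hz.
Increasing tension raises a string's frequency; the adjustment raises the banjo string's frequency.
The beat rate rose, so the adjustment moved the banjo string further from 514 Hz — it was already above the reference.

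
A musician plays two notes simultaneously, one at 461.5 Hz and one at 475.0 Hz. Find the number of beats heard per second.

The beat frequency equals the magnitude of the frequency difference.
|461.5 − 475.0| = 13.5 Hz.

13.5 Hz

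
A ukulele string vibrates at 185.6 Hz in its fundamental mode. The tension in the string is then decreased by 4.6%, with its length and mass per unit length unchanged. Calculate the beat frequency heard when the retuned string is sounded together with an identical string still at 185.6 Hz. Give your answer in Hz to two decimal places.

For a string, f ∝ √T, so the new frequency is 185.6·√0.954 = 181.2809 Hz.
f_beat = |181.2809 − 185.6| = 4.32 Hz.

4.32 Hz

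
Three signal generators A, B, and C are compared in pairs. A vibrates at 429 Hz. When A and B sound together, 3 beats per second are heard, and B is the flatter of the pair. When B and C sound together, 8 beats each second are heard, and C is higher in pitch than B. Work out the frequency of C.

434 Hz

B is below A, so f_B = 429 − 3 = 426 Hz.
C is above B, so f_C = 426 + 8 = 434 Hz.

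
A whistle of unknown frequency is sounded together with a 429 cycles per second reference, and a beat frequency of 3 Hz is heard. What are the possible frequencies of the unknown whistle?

426 Hz or 432 Hz

|f − 429| = 3, so f = 429 ± 3.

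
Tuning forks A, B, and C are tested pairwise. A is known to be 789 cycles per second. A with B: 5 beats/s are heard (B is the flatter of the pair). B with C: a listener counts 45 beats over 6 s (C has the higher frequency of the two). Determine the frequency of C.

B is below A, so f_B = 789 − 5 = 784 Hz.
B–C: Beat frequency = 45/6 = 7.5 Hz.
C is above B, so f_C = 784 + 7.5 = 791.5 Hz.

791.5 Hz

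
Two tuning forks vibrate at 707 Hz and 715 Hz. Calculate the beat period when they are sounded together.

f_beat = |707 − 715| = 8 Hz.
Beat period T = 1 / f_beat = 1 / 8 s.

0.125 s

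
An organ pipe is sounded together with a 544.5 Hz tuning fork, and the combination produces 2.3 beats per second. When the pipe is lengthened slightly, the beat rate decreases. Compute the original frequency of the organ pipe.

|f − 544.5| = 2.3, so the organ pipe was at either 542.2 Hz or 546.8 Hz.
A longer pipe has a lower fundamental; the adjustment lowers the organ pipe's frequency.
The beat rate fell, so the adjustment moved the organ pipe toward 544.5 Hz — it must have started above the reference.

546.8 Hz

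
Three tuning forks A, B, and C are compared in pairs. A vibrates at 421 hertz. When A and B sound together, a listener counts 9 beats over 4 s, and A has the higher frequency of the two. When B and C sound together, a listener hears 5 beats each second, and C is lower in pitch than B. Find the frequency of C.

A–B: Beat frequency = 9/4 = 2.25 Hz.
B is below A, so f_B = 421 − 2.25 = 418.75 Hz.
C is below B, so f_C = 418.75 − 5 = 413.75 Hz.

413.75 Hz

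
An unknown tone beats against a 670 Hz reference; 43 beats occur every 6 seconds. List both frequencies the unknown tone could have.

Beat frequency = 43/6 = 7.1667 Hz.
|f − 670| = 7.1667, so f = 670 ± 7.1667.

662.8333 Hz or 677.1667 Hz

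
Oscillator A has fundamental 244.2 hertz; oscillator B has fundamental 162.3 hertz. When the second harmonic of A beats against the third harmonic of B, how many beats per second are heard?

Second harmonic of the first: 2·244.2 = 488.4 Hz.
Third harmonic of the second: 3·162.3 = 486.9 Hz.
f_beat = |488.4 − 486.9| = 1.5 Hz.

1.5 Hz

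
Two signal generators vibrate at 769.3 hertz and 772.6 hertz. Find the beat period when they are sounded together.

f_beat = |769.3 − 772.6| = 3.3 Hz.
Beat period T = 1 / f_beat = 1 / 3.3 s.

0.303 s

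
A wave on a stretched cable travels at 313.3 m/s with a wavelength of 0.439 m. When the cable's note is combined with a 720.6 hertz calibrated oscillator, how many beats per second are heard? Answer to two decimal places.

6.93 Hz

Source frequency f = v/λ = 313.3/0.439 = 713.6674 Hz.
f_beat = |713.6674 − 720.6| = 6.93 Hz.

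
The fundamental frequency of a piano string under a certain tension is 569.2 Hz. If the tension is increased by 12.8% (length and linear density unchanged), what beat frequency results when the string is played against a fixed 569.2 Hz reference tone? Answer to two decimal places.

35.33 Hz

For a string, f ∝ √T, so the new frequency is 569.2·√1.128 = 604.5322 Hz.
f_beat = |604.5322 − 569.2| = 35.33 Hz.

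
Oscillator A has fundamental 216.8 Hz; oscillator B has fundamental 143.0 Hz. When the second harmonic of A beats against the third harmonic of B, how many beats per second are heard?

Second harmonic of the first: 2·216.8 = 433.6 Hz.
Third harmonic of the second: 3·143.0 = 429.0 Hz.
f_beat = |433.6 − 429.0| = 4.6 Hz.

4.6 Hz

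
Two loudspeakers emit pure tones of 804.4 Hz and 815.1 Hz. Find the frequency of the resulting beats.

10.7 Hz

The beat frequency equals the magnitude of the frequency difference.
|804.4 − 815.1| = 10.7 Hz.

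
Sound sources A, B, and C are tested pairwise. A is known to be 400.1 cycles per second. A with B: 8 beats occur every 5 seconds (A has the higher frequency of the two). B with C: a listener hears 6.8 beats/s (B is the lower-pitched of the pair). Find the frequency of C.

A–B: Beat frequency = 8/5 = 1.6 Hz.
B is below A, so f_B = 400.1 − 1.6 = 398.5 Hz.
C is above B, so f_C = 398.5 + 6.8 = 405.3 Hz.

405.3 Hz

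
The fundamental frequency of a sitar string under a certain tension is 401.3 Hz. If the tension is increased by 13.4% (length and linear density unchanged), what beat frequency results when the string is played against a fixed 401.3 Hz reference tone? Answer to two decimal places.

26.04 Hz

For a string, f ∝ √T, so the new frequency is 401.3·√1.134 = 427.3421 Hz.
f_beat = |427.3421 − 401.3| = 26.04 Hz.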